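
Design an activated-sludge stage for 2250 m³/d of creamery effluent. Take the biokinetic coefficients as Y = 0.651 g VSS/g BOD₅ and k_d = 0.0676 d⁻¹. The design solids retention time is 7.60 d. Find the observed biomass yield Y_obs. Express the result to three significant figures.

Observed yield with endogenous decay: Y_obs = Y / (1 + k_d·θ_c) = 0.651 / (1 + 0.0676 × 7.60) = 0.651 / 1.514 = 0.4301 g VSS/g BOD₅.

Y_obs ≈ 0.430 g VSS/g BOD₅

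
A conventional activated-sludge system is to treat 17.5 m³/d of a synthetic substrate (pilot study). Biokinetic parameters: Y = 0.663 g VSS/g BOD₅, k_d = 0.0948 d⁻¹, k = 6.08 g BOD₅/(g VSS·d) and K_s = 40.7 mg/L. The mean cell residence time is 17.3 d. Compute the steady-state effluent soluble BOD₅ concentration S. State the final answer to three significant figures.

S ≈ 1.60 mg/L

Effluent substrate depends only on kinetics and SRT: S = K_s(1 + k_d θ_c) / [θ_c(Yk − k_d) − 1] = 40.7 × (1 + 0.0948 × 17.3) / [17.3 × (0.663 × 6.08 − 0.0948) − 1] = 107.4 / 67.10 = 1.601 mg/L.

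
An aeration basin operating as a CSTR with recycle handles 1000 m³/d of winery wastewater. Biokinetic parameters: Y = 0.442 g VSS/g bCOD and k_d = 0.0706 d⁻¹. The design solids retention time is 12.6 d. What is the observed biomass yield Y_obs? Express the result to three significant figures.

Y_obs ≈ 0.234 g VSS/g bCOD

Y_obs = Y / (1 + k_d θ_c) = 0.442 / (1 + 0.0706 × 12.6) = 0.442 / 1.890 = 0.2339.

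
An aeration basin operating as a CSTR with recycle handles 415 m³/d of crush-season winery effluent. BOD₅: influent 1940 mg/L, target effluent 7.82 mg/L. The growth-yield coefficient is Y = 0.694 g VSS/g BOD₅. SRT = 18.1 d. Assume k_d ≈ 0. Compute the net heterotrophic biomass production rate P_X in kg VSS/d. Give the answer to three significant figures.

P_X ≈ 556 kg VSS/d

No decay correction is needed, so Y_obs = Y = 0.694.
Mass of BOD₅ removed per day: Q(S₀ − S) = 415 × 1932 g/m³ = 801.9 kg/d.
P_X = Y_obs · Q(S₀ − S) = 0.6940 × 801.9 = 556.5 kg VSS/d.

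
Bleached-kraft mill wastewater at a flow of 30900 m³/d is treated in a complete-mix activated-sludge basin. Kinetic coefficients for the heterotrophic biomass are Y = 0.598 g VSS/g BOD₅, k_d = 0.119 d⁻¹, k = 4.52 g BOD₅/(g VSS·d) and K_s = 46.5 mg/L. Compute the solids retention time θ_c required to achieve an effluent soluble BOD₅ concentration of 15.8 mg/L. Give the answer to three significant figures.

θ_c ≈ 1.77 d

From 1/θ_c = Y·k·S/(K_s + S) − k_d: Y·k·S/(K_s+S) = 0.598 × 4.52 × 15.8 / (46.5 + 15.8) = 0.6855 d⁻¹.
Then 1/θ_c = μ − k_d = 0.6855 − 0.119 = 0.5665 d⁻¹, giving θ_c = 1.765 d.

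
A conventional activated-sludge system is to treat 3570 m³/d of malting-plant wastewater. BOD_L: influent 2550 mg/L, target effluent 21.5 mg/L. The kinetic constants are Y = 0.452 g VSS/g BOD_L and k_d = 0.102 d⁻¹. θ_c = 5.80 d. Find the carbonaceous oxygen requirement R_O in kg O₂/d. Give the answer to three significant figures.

R_O ≈ 5390 kg O₂/d

Observed yield with endogenous decay: Y_obs = Y / (1 + k_d·θ_c) = 0.452 / (1 + 0.102 × 5.80) = 0.452 / 1.592 = 0.2840 g VSS/g BOD_L.
Substrate removed = Q·(S₀ − S) = 3570 m³/d × (2550 − 21.5) g/m³ = 9.03×10^6 g/d = 9027 kg/d.
Net sludge production P_X = 0.2840 × 9027 = 2564 kg VSS/d.
R_O = Q·(S₀ − S) − 1.42·P_X = 9027 − 1.42 × 2564 = 5387 kg O₂/d.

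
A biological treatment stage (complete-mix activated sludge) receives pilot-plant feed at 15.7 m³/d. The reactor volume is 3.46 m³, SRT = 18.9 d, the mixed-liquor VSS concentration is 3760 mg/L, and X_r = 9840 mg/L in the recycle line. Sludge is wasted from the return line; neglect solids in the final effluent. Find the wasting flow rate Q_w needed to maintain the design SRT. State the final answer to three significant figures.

θ_c = V·X/(Q_w·X_r) when wasting from the recycle, so Q_w = V·X/(θ_c·X_r) = 3.460 × 3760 / (18.9 × 9840) = 0.06995 m³/d.

Q_w ≈ 0.0700 m³/d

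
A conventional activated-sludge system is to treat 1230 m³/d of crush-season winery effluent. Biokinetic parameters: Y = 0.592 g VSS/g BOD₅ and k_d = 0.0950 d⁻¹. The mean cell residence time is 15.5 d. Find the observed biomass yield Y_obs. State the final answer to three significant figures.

Y_obs = Y / (1 + k_d θ_c) = 0.592 / (1 + 0.0950 × 15.5) = 0.592 / 2.473 = 0.2394.

Y_obs ≈ 0.239 g VSS/g BOD₅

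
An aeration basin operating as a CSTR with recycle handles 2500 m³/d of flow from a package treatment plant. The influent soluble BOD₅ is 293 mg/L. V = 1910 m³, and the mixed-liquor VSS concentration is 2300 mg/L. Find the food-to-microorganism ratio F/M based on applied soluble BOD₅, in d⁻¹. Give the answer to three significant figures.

F/M ≈ 0.167 d⁻¹

F/M = applied load / biomass = Q·S₀/(V·X) = 2500 × 293 / (1910 × 2300) = 0.1667 d⁻¹.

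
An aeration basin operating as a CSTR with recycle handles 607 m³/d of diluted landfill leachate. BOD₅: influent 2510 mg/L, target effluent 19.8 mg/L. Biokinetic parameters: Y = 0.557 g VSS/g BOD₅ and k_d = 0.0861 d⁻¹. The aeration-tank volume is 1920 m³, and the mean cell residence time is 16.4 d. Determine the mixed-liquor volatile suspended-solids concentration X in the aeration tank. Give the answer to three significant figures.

X = Y·Q·ΔS·θ_c / [V·(1 + k_d θ_c)] = 0.557 × 607 × (2510 − 19.8) × 16.4 / [1920 × (1 + 0.0861 × 16.4)] = 2982 mg/L.

X ≈ 2980 mg/L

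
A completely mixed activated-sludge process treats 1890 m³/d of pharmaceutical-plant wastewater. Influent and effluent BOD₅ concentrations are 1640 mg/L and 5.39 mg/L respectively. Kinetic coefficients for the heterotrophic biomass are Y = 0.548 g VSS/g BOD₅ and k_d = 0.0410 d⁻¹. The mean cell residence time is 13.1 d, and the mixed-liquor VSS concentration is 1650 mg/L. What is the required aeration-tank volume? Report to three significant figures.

From the SRT design equation V = Y Q (S₀−S) θ_c / [X (1 + k_d θ_c)] = 0.548 × 1890 × (1640 − 5.39) × 13.1 / [1650 × (1 + 0.0410 × 13.1)] = 2.22×10^7 / 2536 = 8745 m³.

V ≈ 8740 m³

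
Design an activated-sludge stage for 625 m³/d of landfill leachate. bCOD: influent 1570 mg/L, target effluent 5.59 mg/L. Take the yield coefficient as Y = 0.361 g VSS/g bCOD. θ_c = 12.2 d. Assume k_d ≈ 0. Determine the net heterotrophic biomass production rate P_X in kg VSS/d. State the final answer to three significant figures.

With endogenous decay neglected, the observed yield equals the true yield: Y_obs = Y = 0.361 g VSS/g bCOD.
ΔS = 1570 − 5.59 = 1564 mg/L, so the substrate removal rate is 625 × 1564/1000 = 977.8 kg bCOD/d.
P_X = Y_obs · Q(S₀ − S) = 0.3610 × 977.8 = 353.0 kg VSS/d.

P_X ≈ 353 kg VSS/d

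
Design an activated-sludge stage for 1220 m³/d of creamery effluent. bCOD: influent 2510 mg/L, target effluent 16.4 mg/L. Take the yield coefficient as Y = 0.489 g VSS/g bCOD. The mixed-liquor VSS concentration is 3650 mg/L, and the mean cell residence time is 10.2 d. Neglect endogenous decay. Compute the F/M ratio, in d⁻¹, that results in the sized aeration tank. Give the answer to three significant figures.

With k_d = 0 the design equation reduces to V = Y Q (S₀−S) θ_c / X = 0.489 × 1220 × (2510 − 16.4) × 10.2 / 3650 = 4157 m³.
F/M = Q·S₀ / (V·X) = 1220 × 2510 / (4157 × 3650) = 0.2018 g bCOD·(g VSS·d)⁻¹.

F/M ≈ 0.202 d⁻¹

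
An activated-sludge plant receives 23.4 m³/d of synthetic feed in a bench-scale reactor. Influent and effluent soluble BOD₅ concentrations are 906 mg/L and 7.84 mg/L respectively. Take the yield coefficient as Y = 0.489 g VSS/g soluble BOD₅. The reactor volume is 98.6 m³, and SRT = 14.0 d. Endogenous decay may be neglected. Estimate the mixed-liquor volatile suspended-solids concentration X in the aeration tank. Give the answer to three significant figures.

From V·X = Y·Q·(S₀ − S)·θ_c (decay neglected): X = 0.489 × 23.4 × (906 − 7.84) × 14.0 / 98.6 = 1459 mg/L.

X ≈ 1460 mg/L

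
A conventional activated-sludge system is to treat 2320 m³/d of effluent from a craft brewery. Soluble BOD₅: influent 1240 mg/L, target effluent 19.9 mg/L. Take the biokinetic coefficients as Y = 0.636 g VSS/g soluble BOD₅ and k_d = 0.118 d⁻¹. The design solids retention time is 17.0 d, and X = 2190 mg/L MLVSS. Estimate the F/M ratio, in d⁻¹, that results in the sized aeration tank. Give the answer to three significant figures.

F/M ≈ 0.283 d⁻¹

Rearranging the biomass balance for a CMAS with decay, V = Y·Q·ΔS·θ_c / [X·(1+k_d θ_c)] = 0.636 × 2320 × (1240 − 19.9) × 17.0 / [2190 × (1 + 0.118 × 17.0)] = 3.06×10^7 / 6583 = 4649 m³.
Food-to-microorganism ratio F/M = Q S₀ / (V X) = 2320 × 1240 / (4649 × 2190) = 0.2826 d⁻¹.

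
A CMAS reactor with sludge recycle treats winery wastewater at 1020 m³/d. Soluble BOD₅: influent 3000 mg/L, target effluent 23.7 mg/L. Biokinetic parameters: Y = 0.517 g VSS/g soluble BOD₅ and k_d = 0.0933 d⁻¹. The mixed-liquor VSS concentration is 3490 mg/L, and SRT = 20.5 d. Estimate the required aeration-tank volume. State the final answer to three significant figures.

V ≈ 3170 m³

Rearranging the biomass balance for a CMAS with decay, V = Y·Q·ΔS·θ_c / [X·(1+k_d θ_c)] = 0.517 × 1020 × (3000 − 23.7) × 20.5 / [3490 × (1 + 0.0933 × 20.5)] = 3.22×10^7 / 10165 = 3165 m³.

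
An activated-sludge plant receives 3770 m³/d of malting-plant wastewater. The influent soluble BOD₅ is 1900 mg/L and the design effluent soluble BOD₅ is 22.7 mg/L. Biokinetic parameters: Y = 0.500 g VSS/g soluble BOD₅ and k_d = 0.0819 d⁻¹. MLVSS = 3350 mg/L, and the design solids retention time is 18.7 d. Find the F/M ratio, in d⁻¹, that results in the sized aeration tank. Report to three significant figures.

F/M ≈ 0.274 d⁻¹

Steady-state biomass mass balance: V·X·(1 + k_d·θ_c) = Y·Q·(S₀ − S)·θ_c, so V = 0.500 × 3770 × (1900 − 22.7) × 18.7 / [3350 × (1 + 0.0819 × 18.7)] = 6.62×10^7 / 8481 = 7803 m³.
F/M = applied load / biomass = Q·S₀/(V·X) = 3770 × 1900 / (7803 × 3350) = 0.2740 d⁻¹.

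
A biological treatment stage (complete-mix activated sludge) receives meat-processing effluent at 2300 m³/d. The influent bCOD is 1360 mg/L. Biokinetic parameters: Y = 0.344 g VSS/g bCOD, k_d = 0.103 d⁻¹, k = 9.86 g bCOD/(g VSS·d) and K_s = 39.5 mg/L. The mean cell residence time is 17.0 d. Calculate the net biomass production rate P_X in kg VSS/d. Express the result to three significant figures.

For a completely mixed reactor with recycle the Lawrence–McCarty relation gives S = K_s·(1 + k_d·θ_c) / [θ_c·(Y·k − k_d) − 1] = 39.5 × (1 + 0.103 × 17.0) / [17.0 × (0.344 × 9.86 − 0.103) − 1] = 108.7 / 54.91 = 1.979 mg/L.
Correct the yield for decay: Y_obs = Y/(1 + k_d θ_c) = 0.344 / (1 + 0.103 × 17.0) = 0.344 / 2.751 = 0.1250.
Mass of bCOD removed per day: Q(S₀ − S) = 2300 × 1358 g/m³ = 3123 kg/d.
Net biomass production P_X = Y_obs × Q·(S₀ − S) = 0.1250 × 3123 = 390.6 kg VSS/d.

P_X ≈ 391 kg VSS/d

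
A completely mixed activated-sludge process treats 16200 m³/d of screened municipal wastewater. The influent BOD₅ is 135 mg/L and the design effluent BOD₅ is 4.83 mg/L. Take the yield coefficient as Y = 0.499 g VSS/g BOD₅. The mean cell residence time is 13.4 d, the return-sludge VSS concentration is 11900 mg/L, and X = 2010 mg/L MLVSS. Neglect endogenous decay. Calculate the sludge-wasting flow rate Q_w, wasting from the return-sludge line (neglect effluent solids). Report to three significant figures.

Q_w ≈ 88.4 m³/d

Biomass mass balance (decay neglected): V·X = Y·Q·(S₀ − S)·θ_c, so V = 0.499 × 16200 × (135 − 4.83) × 13.4 / 2010 = 7015 m³.
Wasting from the return line (neglecting effluent solids): Q_w = V·X / (θ_c·X_r) = 7015 × 2010 / (13.4 × 11900) = 88.43 m³/d.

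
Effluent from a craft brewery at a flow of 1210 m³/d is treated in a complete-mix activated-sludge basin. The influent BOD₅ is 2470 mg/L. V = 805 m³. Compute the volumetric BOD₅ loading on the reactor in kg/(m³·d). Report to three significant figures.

L_v ≈ 3.71 kg BOD₅/(m³·d)

L_v = Q S₀ / V = 1210 × 2470 × 10⁻³ / 805.0 = 3.713 kg/(m³·d).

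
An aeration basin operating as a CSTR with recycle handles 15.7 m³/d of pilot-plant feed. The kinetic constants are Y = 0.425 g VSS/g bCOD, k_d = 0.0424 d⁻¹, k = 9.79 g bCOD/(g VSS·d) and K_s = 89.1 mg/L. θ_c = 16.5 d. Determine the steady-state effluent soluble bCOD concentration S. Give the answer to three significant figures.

Effluent substrate depends only on kinetics and SRT: S = K_s(1 + k_d θ_c) / [θ_c(Yk − k_d) − 1] = 89.1 × (1 + 0.0424 × 16.5) / [16.5 × (0.425 × 9.79 − 0.0424) − 1] = 151.4 / 66.95 = 2.262 mg/L.

S ≈ 2.26 mg/L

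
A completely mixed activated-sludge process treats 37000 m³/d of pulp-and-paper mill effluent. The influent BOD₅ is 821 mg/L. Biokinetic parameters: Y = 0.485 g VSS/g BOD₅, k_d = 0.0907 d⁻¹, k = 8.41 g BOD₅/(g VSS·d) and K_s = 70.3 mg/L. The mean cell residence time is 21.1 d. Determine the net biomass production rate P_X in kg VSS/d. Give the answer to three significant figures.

P_X ≈ 5040 kg VSS/d

For a completely mixed reactor with recycle the Lawrence–McCarty relation gives S = K_s·(1 + k_d·θ_c) / [θ_c·(Y·k − k_d) − 1] = 70.3 × (1 + 0.0907 × 21.1) / [21.1 × (0.485 × 8.41 − 0.0907) − 1] = 204.8 / 83.15 = 2.463 mg/L.
Correct the yield for decay: Y_obs = Y/(1 + k_d θ_c) = 0.485 / (1 + 0.0907 × 21.1) = 0.485 / 2.914 = 0.1665.
Substrate removed = Q·(S₀ − S) = 37000 m³/d × (821 − 2.46) g/m³ = 3.03×10^7 g/d = 30286 kg/d.
So the net sludge growth is P_X = 0.1665 × 30286 = 5041 kg VSS/d.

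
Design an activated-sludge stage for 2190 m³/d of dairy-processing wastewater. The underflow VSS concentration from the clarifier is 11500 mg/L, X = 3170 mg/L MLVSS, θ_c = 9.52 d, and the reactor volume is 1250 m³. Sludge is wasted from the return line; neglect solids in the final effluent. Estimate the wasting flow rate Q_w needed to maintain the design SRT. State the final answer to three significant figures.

Wasting from the return line (neglecting effluent solids): Q_w = V·X / (θ_c·X_r) = 1250 × 3170 / (9.52 × 11500) = 36.19 m³/d.

Q_w ≈ 36.2 m³/d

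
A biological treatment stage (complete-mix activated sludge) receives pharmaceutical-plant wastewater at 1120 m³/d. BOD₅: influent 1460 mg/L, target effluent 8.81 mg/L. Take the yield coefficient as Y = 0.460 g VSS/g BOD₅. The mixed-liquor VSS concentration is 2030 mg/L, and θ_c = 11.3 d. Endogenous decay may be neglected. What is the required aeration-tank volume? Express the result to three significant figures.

V ≈ 4160 m³

V·X = Y·Q·ΔS·θ_c gives V = 0.460 × 1120 × (1460 − 8.81) × 11.3 / 2030 = 4162 m³.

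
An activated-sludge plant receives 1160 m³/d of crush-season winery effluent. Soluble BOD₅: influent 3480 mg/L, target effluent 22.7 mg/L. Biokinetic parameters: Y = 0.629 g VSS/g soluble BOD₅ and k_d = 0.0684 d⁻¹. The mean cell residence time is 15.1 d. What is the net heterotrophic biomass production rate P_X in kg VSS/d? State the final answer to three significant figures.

P_X ≈ 1240 kg VSS/d

Observed yield with endogenous decay: Y_obs = Y / (1 + k_d·θ_c) = 0.629 / (1 + 0.0684 × 15.1) = 0.629 / 2.033 = 0.3094 g VSS/g soluble BOD₅.
Substrate removed = Q·(S₀ − S) = 1160 m³/d × (3480 − 22.7) g/m³ = 4.01×10^6 g/d = 4010 kg/d.
Biomass produced: P_X = Y_obs·Q·ΔS = 0.3094 × 4010 ≈ 1241 kg VSS/d.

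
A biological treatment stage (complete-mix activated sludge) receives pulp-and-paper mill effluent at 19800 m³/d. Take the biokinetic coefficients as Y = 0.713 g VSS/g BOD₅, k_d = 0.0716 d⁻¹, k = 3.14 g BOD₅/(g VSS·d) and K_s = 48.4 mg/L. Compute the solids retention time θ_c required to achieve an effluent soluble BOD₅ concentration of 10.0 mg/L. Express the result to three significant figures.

θ_c ≈ 3.21 d

From 1/θ_c = Y·k·S/(K_s + S) − k_d: Y·k·S/(K_s+S) = 0.713 × 3.14 × 10.0 / (48.4 + 10.0) = 0.3834 d⁻¹.
1/θ_c = 0.3834 − 0.0716 = 0.3118 d⁻¹, so θ_c = 3.208 d.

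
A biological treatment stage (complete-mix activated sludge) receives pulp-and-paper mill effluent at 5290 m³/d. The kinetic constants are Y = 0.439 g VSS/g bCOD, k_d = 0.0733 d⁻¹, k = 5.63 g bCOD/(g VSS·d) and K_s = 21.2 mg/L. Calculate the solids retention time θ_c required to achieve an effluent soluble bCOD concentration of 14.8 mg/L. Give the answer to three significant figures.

θ_c ≈ 1.06 d

At the target effluent, Y k S/(K_s+S) = 0.439×5.63×14.8/36.00 = 1.016 d⁻¹.
Then 1/θ_c = μ − k_d = 1.016 − 0.0733 = 0.9428 d⁻¹, giving θ_c = 1.061 d.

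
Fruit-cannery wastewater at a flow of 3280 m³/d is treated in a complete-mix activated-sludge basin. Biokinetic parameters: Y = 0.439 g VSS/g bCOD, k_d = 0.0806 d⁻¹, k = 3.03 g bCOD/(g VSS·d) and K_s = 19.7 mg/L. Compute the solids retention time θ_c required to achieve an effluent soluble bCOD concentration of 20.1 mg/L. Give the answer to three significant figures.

θ_c ≈ 1.69 d

From 1/θ_c = Y·k·S/(K_s + S) − k_d: Y·k·S/(K_s+S) = 0.439 × 3.03 × 20.1 / (19.7 + 20.1) = 0.6718 d⁻¹.
1/θ_c = 0.6718 − 0.0806 = 0.5912 d⁻¹, so θ_c = 1.692 d.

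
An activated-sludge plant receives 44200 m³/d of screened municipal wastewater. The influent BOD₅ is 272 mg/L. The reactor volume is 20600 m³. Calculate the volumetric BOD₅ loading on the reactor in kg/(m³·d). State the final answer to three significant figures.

L_v ≈ 0.584 kg BOD₅/(m³·d)

Applied BOD₅ load per unit volume = Q·S₀/V = (44200 × 272/1000)/20600 = 0.5836 kg BOD₅·m⁻³·d⁻¹.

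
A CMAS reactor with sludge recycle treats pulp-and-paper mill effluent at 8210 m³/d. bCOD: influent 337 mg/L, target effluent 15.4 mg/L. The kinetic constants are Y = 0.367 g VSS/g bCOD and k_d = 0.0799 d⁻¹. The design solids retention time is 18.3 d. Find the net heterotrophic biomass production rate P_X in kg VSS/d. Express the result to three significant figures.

Observed yield with endogenous decay: Y_obs = Y / (1 + k_d·θ_c) = 0.367 / (1 + 0.0799 × 18.3) = 0.367 / 2.462 = 0.1491 g VSS/g bCOD.
Substrate removed = Q·(S₀ − S) = 8210 m³/d × (337 − 15.4) g/m³ = 2.64×10^6 g/d = 2640 kg/d.
Net biomass production P_X = Y_obs × Q·(S₀ − S) = 0.1491 × 2640 = 393.6 kg VSS/d.

P_X ≈ 394 kg VSS/d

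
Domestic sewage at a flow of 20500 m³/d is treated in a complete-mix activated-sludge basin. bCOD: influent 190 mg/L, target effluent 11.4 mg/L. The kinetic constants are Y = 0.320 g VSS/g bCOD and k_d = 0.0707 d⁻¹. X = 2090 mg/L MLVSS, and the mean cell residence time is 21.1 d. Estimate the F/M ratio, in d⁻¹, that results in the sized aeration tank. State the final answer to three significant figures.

Steady-state biomass mass balance: V·X·(1 + k_d·θ_c) = Y·Q·(S₀ − S)·θ_c, so V = 0.320 × 20500 × (190 − 11.4) × 21.1 / [2090 × (1 + 0.0707 × 21.1)] = 2.47×10^7 / 5208 = 4747 m³.
Food-to-microorganism ratio F/M = Q S₀ / (V X) = 20500 × 190 / (4747 × 2090) = 0.3926 d⁻¹.

F/M ≈ 0.393 d⁻¹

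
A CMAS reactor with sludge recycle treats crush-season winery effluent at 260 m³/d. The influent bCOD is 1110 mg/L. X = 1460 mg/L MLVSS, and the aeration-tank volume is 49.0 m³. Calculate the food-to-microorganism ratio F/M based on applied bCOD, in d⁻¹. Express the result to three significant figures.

F/M ≈ 4.03 d⁻¹

F/M = applied load / biomass = Q·S₀/(V·X) = 260 × 1110 / (49.00 × 1460) = 4.034 d⁻¹.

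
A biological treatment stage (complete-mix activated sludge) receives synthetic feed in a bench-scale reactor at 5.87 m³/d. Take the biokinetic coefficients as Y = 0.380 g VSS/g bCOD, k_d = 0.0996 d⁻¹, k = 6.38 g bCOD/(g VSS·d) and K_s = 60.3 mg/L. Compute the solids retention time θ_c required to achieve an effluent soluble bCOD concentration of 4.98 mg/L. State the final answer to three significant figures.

Specific growth rate at S = 4.98 mg/L: μ = YkS/(K_s+S) = 0.380·6.38·4.98/(60.3+4.98) = 0.1849 d⁻¹.
Then 1/θ_c = μ − k_d = 0.1849 − 0.0996 = 0.08535 d⁻¹, giving θ_c = 11.72 d.

θ_c ≈ 11.7 d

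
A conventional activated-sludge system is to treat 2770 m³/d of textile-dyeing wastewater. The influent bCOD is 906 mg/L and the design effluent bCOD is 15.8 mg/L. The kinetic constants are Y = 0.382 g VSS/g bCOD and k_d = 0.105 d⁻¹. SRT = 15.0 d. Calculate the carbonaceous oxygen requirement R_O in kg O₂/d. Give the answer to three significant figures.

Correct the yield for decay: Y_obs = Y/(1 + k_d θ_c) = 0.382 / (1 + 0.105 × 15.0) = 0.382 / 2.575 = 0.1483.
ΔS = 906 − 15.8 = 890.2 mg/L, so the substrate removal rate is 2770 × 890.2/1000 = 2466 kg bCOD/d.
Biomass synthesised: P_X = Y_obs × 2466 = 365.8 kg VSS/d.
Carbonaceous O₂ demand = substrate oxidised − cell-mass equivalent = 2466 − 1.42 × 365.8 = 1946 kg O₂/d.

R_O ≈ 1950 kg O₂/d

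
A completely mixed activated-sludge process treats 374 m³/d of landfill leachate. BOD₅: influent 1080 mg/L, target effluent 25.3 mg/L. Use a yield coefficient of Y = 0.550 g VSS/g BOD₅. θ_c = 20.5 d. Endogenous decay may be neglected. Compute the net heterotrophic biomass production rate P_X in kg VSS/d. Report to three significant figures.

Since k_d ≈ 0, Y_obs = Y = 0.550 g VSS/g BOD₅.
Substrate removed = Q·(S₀ − S) = 374 m³/d × (1080 − 25.3) g/m³ = 3.94×10^5 g/d = 394.5 kg/d.
P_X = Y_obs · Q(S₀ − S) = 0.5500 × 394.5 = 217.0 kg VSS/d.

P_X ≈ 217 kg VSS/d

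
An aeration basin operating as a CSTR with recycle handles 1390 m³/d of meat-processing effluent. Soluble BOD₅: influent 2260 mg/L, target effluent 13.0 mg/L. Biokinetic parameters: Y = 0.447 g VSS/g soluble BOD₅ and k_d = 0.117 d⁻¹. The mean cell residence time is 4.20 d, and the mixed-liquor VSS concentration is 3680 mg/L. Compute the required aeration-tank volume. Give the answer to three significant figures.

V ≈ 1070 m³

Rearranging the biomass balance for a CMAS with decay, V = Y·Q·ΔS·θ_c / [X·(1+k_d θ_c)] = 0.447 × 1390 × (2260 − 13.0) × 4.20 / [3680 × (1 + 0.117 × 4.20)] = 5.86×10^6 / 5488 = 1068 m³.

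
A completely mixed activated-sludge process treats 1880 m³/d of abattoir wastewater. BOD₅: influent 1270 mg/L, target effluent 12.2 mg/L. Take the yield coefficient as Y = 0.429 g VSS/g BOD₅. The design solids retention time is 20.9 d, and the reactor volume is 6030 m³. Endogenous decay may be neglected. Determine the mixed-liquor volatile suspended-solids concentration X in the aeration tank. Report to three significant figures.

X = Y·Q·ΔS·θ_c / V = 0.429 × 1880 × (1270 − 12.2) × 20.9 / 6030 = 3516 mg/L.

X ≈ 3520 mg/L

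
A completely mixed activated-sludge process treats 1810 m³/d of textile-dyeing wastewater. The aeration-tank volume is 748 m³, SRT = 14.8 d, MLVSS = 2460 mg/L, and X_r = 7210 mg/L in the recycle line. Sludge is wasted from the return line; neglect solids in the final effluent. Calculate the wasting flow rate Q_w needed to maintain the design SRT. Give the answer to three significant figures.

Q_w = (V·X)/(θ_c X_r) = 748.0 × 2460 / (14.8 × 7210) = 17.24 m³/d.

Q_w ≈ 17.2 m³/d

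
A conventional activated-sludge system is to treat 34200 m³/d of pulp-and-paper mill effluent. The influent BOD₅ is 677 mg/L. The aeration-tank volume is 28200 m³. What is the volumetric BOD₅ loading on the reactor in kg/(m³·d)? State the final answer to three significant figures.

L_v ≈ 0.821 kg BOD₅/(m³·d)

Applied BOD₅ load per unit volume = Q·S₀/V = (34200 × 677/1000)/28200 = 0.8210 kg BOD₅·m⁻³·d⁻¹.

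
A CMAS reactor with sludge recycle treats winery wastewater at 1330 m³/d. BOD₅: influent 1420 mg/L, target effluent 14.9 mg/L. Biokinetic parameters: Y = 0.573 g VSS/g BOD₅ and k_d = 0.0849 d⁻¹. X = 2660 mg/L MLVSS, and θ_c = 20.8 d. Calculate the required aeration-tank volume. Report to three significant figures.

V ≈ 3030 m³

From the SRT design equation V = Y Q (S₀−S) θ_c / [X (1 + k_d θ_c)] = 0.573 × 1330 × (1420 − 14.9) × 20.8 / [2660 × (1 + 0.0849 × 20.8)] = 2.23×10^7 / 7357 = 3027 m³.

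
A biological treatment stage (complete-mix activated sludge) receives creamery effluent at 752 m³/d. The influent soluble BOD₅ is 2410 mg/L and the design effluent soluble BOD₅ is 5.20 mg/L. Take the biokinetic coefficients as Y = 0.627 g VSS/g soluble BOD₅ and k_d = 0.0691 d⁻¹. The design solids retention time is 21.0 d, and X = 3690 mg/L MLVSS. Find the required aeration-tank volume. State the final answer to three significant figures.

Rearranging the biomass balance for a CMAS with decay, V = Y·Q·ΔS·θ_c / [X·(1+k_d θ_c)] = 0.627 × 752 × (2410 − 5.20) × 21.0 / [3690 × (1 + 0.0691 × 21.0)] = 2.38×10^7 / 9045 = 2633 m³.

V ≈ 2630 m³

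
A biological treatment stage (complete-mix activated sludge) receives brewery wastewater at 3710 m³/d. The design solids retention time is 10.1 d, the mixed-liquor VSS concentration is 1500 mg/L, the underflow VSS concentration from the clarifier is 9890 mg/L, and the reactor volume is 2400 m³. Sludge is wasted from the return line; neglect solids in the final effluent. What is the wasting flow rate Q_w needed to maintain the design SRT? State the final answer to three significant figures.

Wasting from the return line (neglecting effluent solids): Q_w = V·X / (θ_c·X_r) = 2400 × 1500 / (10.1 × 9890) = 36.04 m³/d.

Q_w ≈ 36.0 m³/d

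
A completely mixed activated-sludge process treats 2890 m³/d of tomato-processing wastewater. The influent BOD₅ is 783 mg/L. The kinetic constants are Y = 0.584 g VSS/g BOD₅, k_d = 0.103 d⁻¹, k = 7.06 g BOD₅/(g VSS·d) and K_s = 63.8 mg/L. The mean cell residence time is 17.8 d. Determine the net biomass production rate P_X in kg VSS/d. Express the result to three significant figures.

For a completely mixed reactor with recycle the Lawrence–McCarty relation gives S = K_s·(1 + k_d·θ_c) / [θ_c·(Y·k − k_d) − 1] = 63.8 × (1 + 0.103 × 17.8) / [17.8 × (0.584 × 7.06 − 0.103) − 1] = 180.8 / 70.56 = 2.562 mg/L.
Correct the yield for decay: Y_obs = Y/(1 + k_d θ_c) = 0.584 / (1 + 0.103 × 17.8) = 0.584 / 2.833 = 0.2061.
Q·(S₀ − S) = 2890 × (783 − 2.56) × 10⁻³ = 2255 kg/d removed.
Net biomass production P_X = Y_obs × Q·(S₀ − S) = 0.2061 × 2255 = 464.9 kg VSS/d.

P_X ≈ 465 kg VSS/d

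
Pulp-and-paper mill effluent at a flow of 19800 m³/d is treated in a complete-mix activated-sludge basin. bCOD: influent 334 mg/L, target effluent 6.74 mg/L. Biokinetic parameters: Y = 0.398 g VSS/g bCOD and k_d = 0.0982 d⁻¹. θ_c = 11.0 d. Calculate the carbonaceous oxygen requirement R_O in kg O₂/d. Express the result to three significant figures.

R_O ≈ 4720 kg O₂/d

Observed yield with endogenous decay: Y_obs = Y / (1 + k_d·θ_c) = 0.398 / (1 + 0.0982 × 11.0) = 0.398 / 2.080 = 0.1913 g VSS/g bCOD.
ΔS = 334 − 6.74 = 327.3 mg/L, so the substrate removal rate is 19800 × 327.3/1000 = 6480 kg bCOD/d.
Biomass synthesised: P_X = Y_obs × 6480 = 1240 kg VSS/d.
R_O = Q·ΔS − 1.42 P_X = 6480 − 1760 = 4719 kg O₂/d.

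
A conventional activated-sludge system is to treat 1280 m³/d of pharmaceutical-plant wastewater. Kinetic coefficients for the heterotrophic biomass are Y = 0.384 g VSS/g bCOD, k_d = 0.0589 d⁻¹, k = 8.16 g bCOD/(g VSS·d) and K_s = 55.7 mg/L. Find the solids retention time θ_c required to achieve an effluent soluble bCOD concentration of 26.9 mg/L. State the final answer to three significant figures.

θ_c ≈ 1.04 d

At the target effluent, Y k S/(K_s+S) = 0.384×8.16×26.9/82.60 = 1.020 d⁻¹.
Then 1/θ_c = μ − k_d = 1.020 − 0.0589 = 0.9616 d⁻¹, giving θ_c = 1.040 d.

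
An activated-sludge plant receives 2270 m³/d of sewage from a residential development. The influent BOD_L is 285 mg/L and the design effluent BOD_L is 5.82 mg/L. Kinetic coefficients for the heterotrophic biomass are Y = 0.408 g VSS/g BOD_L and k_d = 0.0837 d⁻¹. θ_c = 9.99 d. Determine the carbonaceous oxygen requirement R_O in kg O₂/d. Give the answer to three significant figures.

R_O ≈ 434 kg O₂/d

The observed yield is Y_obs = Y/(1 + k_d·θ_c) = 0.408 / (1 + 0.0837 × 9.99) = 0.408 / 1.836 = 0.2222 g VSS per g BOD_L removed.
ΔS = 285 − 5.82 = 279.2 mg/L, so the substrate removal rate is 2270 × 279.2/1000 = 633.7 kg BOD_L/d.
Biomass synthesised: P_X = Y_obs × 633.7 = 140.8 kg VSS/d.
Carbonaceous O₂ demand = substrate oxidised − cell-mass equivalent = 633.7 − 1.42 × 140.8 = 433.8 kg O₂/d.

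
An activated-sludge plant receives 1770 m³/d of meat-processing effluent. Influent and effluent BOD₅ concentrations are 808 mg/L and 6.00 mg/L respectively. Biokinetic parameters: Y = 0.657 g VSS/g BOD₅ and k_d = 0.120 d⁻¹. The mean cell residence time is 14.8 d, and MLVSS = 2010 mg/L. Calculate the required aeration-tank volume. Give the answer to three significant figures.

V ≈ 2470 m³

Steady-state biomass mass balance: V·X·(1 + k_d·θ_c) = Y·Q·(S₀ − S)·θ_c, so V = 0.657 × 1770 × (808 − 6.00) × 14.8 / [2010 × (1 + 0.120 × 14.8)] = 1.38×10^7 / 5580 = 2474 m³.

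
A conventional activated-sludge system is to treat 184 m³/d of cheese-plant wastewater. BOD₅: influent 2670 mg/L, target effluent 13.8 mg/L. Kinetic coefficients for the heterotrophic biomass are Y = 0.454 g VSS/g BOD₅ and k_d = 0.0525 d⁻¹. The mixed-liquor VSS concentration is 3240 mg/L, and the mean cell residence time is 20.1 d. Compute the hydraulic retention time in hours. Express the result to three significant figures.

Rearranging the biomass balance for a CMAS with decay, V = Y·Q·ΔS·θ_c / [X·(1+k_d θ_c)] = 0.454 × 184 × (2670 − 13.8) × 20.1 / [3240 × (1 + 0.0525 × 20.1)] = 4.46×10^6 / 6659 = 669.8 m³.
τ = V/Q = 669.8/184 = 3.640 d, or 87.36 h.

τ ≈ 87.4 h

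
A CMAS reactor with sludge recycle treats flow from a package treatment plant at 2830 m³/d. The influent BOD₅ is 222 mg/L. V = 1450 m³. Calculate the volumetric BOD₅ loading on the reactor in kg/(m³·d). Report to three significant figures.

Applied BOD₅ load per unit volume = Q·S₀/V = (2830 × 222/1000)/1450 = 0.4333 kg BOD₅·m⁻³·d⁻¹.

L_v ≈ 0.433 kg BOD₅/(m³·d)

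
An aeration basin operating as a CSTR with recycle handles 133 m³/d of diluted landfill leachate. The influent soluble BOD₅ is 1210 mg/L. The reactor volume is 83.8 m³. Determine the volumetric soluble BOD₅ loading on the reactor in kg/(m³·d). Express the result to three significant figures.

L_v ≈ 1.92 kg soluble BOD₅/(m³·d)

L_v = Q S₀ / V = 133 × 1210 × 10⁻³ / 83.80 = 1.920 kg/(m³·d).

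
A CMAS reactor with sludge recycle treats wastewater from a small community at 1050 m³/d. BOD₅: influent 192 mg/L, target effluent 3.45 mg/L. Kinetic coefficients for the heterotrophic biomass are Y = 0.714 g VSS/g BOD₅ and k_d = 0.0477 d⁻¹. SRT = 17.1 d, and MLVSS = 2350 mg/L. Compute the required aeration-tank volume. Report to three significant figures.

From the SRT design equation V = Y Q (S₀−S) θ_c / [X (1 + k_d θ_c)] = 0.714 × 1050 × (192 − 3.45) × 17.1 / [2350 × (1 + 0.0477 × 17.1)] = 2.42×10^6 / 4267 = 566.5 m³.

V ≈ 567 m³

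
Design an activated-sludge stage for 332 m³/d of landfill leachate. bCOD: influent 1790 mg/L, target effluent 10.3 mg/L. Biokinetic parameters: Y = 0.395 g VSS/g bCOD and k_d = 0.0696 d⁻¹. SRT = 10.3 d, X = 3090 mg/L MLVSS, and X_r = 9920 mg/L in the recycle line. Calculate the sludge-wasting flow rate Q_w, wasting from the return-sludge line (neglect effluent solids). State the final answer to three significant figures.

Steady-state biomass mass balance: V·X·(1 + k_d·θ_c) = Y·Q·(S₀ − S)·θ_c, so V = 0.395 × 332 × (1790 − 10.3) × 10.3 / [3090 × (1 + 0.0696 × 10.3)] = 2.4×10^6 / 5305 = 453.1 m³.
Wasting from the return line (neglecting effluent solids): Q_w = V·X / (θ_c·X_r) = 453.1 × 3090 / (10.3 × 9920) = 13.70 m³/d.

Q_w ≈ 13.7 m³/d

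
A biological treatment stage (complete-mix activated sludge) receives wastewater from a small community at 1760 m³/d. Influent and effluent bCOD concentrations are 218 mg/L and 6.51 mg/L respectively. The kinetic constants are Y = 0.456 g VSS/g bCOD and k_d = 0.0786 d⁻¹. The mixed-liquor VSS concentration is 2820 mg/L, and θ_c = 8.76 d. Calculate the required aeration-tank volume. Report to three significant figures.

V ≈ 312 m³

Steady-state biomass mass balance: V·X·(1 + k_d·θ_c) = Y·Q·(S₀ − S)·θ_c, so V = 0.456 × 1760 × (218 − 6.51) × 8.76 / [2820 × (1 + 0.0786 × 8.76)] = 1.49×10^6 / 4762 = 312.3 m³.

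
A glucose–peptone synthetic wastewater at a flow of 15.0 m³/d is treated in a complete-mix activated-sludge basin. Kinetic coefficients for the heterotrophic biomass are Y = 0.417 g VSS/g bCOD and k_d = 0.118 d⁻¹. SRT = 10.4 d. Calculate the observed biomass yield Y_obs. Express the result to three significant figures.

Correct the yield for decay: Y_obs = Y/(1 + k_d θ_c) = 0.417 / (1 + 0.118 × 10.4) = 0.417 / 2.227 = 0.1872.

Y_obs ≈ 0.187 g VSS/g bCOD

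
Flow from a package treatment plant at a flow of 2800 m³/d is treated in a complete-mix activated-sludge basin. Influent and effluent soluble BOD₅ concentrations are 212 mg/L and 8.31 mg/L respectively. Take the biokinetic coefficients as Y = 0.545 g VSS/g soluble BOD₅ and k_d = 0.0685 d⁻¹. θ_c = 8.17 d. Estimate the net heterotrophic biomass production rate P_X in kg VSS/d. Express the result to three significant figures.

P_X ≈ 199 kg VSS/d

Correct the yield for decay: Y_obs = Y/(1 + k_d θ_c) = 0.545 / (1 + 0.0685 × 8.17) = 0.545 / 1.560 = 0.3494.
Mass of soluble BOD₅ removed per day: Q(S₀ − S) = 2800 × 203.7 g/m³ = 570.3 kg/d.
So the net sludge growth is P_X = 0.3494 × 570.3 = 199.3 kg VSS/d.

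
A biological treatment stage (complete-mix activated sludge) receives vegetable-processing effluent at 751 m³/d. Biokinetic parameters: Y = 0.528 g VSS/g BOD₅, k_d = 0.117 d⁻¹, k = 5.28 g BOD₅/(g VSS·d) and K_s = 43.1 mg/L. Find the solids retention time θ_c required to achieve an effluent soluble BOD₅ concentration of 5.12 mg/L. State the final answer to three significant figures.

θ_c ≈ 5.59 d

Specific growth rate at S = 5.12 mg/L: μ = YkS/(K_s+S) = 0.528·5.28·5.12/(43.1+5.12) = 0.2960 d⁻¹.
θ_c = 1/(μ − k_d) = 1/(0.2960 − 0.117) = 1/0.1790 = 5.586 d.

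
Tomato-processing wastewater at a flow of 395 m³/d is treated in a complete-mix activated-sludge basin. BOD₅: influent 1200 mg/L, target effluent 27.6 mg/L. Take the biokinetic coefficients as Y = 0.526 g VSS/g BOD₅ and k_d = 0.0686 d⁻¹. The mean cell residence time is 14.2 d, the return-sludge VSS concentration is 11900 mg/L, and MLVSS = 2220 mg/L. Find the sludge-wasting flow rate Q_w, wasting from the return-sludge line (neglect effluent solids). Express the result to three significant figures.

From the SRT design equation V = Y Q (S₀−S) θ_c / [X (1 + k_d θ_c)] = 0.526 × 395 × (1200 − 27.6) × 14.2 / [2220 × (1 + 0.0686 × 14.2)] = 3.46×10^6 / 4383 = 789.3 m³.
θ_c = V·X/(Q_w·X_r) when wasting from the recycle, so Q_w = V·X/(θ_c·X_r) = 789.3 × 2220 / (14.2 × 11900) = 10.37 m³/d.

Q_w ≈ 10.4 m³/d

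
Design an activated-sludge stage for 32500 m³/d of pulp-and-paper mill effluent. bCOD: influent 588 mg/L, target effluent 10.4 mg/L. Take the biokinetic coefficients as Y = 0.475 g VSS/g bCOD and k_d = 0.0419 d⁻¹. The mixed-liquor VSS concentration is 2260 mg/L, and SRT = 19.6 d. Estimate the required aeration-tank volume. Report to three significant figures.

Rearranging the biomass balance for a CMAS with decay, V = Y·Q·ΔS·θ_c / [X·(1+k_d θ_c)] = 0.475 × 32500 × (588 − 10.4) × 19.6 / [2260 × (1 + 0.0419 × 19.6)] = 1.75×10^8 / 4116 = 42460 m³.

V ≈ 42500 m³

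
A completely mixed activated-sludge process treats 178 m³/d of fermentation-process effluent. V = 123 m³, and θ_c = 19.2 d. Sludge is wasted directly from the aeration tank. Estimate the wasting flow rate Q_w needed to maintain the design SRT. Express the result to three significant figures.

With mixed-liquor wasting, θ_c = V/Q_w, so Q_w = V/θ_c = 123.0/19.2 = 6.406 m³/d.

Q_w ≈ 6.41 m³/d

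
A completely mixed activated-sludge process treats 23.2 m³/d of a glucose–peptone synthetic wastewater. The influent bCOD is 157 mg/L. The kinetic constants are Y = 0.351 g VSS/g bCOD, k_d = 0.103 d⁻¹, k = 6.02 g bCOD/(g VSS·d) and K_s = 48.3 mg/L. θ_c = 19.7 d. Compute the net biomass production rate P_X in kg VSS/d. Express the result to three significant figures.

P_X ≈ 0.412 kg VSS/d

Effluent substrate depends only on kinetics and SRT: S = K_s(1 + k_d θ_c) / [θ_c(Yk − k_d) − 1] = 48.3 × (1 + 0.103 × 19.7) / [19.7 × (0.351 × 6.02 − 0.103) − 1] = 146.3 / 38.60 = 3.791 mg/L.
Y_obs = Y / (1 + k_d θ_c) = 0.351 / (1 + 0.103 × 19.7) = 0.351 / 3.029 = 0.1159.
ΔS = 157 − 3.79 = 153.2 mg/L, so the substrate removal rate is 23.2 × 153.2/1000 = 3.554 kg bCOD/d.
Net biomass production P_X = Y_obs × Q·(S₀ − S) = 0.1159 × 3.554 = 0.4119 kg VSS/d.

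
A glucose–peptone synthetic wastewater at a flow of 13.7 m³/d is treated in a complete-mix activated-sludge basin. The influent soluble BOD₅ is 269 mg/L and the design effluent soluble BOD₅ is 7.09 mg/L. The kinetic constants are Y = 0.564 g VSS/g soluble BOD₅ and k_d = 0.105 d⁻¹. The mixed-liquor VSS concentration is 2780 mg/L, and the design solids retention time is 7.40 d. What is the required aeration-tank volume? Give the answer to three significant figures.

From the SRT design equation V = Y Q (S₀−S) θ_c / [X (1 + k_d θ_c)] = 0.564 × 13.7 × (269 − 7.09) × 7.40 / [2780 × (1 + 0.105 × 7.40)] = 1.5×10^4 / 4940 = 3.031 m³.

V ≈ 3.03 m³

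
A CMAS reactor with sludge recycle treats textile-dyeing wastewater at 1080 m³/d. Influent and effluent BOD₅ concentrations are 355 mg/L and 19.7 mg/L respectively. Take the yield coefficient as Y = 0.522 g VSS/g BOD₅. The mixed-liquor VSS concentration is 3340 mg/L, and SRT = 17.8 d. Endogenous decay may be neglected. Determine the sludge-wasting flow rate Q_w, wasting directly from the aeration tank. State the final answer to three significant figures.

Q_w ≈ 56.6 m³/d

With k_d = 0 the design equation reduces to V = Y Q (S₀−S) θ_c / X = 0.522 × 1080 × (355 − 19.7) × 17.8 / 3340 = 1007 m³.
For wasting at MLVSS concentration, Q_w = V/θ_c = 1007/17.8 = 56.60 m³/d.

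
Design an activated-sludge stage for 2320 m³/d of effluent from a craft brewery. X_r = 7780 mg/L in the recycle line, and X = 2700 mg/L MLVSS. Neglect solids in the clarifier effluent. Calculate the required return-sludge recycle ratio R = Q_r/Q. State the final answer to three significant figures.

Mass balance around the secondary clarifier (neglecting effluent solids): R = X / (X_r − X) = 2700 / (7780 − 2700) = 0.5315.

R ≈ 0.531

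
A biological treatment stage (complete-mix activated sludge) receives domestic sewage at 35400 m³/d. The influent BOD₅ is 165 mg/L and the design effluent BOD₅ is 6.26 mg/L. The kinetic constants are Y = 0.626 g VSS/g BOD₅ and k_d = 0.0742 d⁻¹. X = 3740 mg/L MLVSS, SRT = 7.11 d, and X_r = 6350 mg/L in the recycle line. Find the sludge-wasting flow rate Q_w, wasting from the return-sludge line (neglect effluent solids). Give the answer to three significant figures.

Q_w ≈ 363 m³/d

Steady-state biomass mass balance: V·X·(1 + k_d·θ_c) = Y·Q·(S₀ − S)·θ_c, so V = 0.626 × 35400 × (165 − 6.26) × 7.11 / [3740 × (1 + 0.0742 × 7.11)] = 2.5×10^7 / 5713 = 4378 m³.
θ_c = V·X/(Q_w·X_r) when wasting from the recycle, so Q_w = V·X/(θ_c·X_r) = 4378 × 3740 / (7.11 × 6350) = 362.7 m³/d.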